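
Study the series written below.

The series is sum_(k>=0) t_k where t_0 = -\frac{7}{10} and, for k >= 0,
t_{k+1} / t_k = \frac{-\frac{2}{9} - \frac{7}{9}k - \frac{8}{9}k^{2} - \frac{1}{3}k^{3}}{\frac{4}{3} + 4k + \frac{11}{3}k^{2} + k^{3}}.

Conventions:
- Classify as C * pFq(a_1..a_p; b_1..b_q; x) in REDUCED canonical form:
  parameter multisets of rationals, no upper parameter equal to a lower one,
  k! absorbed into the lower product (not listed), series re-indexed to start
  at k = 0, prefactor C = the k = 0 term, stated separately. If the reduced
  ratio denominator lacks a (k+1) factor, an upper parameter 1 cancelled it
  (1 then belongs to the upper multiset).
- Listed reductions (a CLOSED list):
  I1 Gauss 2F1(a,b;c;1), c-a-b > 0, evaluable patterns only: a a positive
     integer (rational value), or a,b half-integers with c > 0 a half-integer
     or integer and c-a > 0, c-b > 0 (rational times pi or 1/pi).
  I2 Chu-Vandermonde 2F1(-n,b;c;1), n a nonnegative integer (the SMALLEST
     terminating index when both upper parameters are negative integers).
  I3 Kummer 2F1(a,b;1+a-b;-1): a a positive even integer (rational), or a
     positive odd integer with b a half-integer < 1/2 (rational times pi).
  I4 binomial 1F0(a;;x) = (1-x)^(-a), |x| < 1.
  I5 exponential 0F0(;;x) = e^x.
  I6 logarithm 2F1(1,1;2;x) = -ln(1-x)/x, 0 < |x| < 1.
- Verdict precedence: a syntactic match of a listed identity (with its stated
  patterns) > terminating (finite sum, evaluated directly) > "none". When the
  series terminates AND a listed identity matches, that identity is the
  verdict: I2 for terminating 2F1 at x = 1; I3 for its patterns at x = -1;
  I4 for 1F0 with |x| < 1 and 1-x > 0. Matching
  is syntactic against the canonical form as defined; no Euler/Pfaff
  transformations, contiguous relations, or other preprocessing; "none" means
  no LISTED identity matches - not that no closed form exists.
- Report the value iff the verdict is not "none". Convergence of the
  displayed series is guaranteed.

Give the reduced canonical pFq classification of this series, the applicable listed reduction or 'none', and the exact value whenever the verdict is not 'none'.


With C = -\frac{7}{10}: the canonical form is 2F1(1, 1; 2; -\frac{1}{3}). Verdict at x = -\frac{1}{3}: logarithm (I6) matches (the logarithm: parameters (1,1;2), x = -\frac{1}{3}). Its exact value is \left(-\frac{21}{10}\right) \cdot \ln\left(\frac{4}{3}\right).

Structural cue: t_0 = -\frac{7}{10} here, and factor the ratio over Q (C = -7/10): negated roots = parameters.
Term ratio: r(k) = -\frac{1}{3} * (k+1) (k+1) / [(k+2) (k+1)] - rational in k, leading ratio -\frac{1}{3}; with t_0 = -\frac{7}{10}, classification follows.


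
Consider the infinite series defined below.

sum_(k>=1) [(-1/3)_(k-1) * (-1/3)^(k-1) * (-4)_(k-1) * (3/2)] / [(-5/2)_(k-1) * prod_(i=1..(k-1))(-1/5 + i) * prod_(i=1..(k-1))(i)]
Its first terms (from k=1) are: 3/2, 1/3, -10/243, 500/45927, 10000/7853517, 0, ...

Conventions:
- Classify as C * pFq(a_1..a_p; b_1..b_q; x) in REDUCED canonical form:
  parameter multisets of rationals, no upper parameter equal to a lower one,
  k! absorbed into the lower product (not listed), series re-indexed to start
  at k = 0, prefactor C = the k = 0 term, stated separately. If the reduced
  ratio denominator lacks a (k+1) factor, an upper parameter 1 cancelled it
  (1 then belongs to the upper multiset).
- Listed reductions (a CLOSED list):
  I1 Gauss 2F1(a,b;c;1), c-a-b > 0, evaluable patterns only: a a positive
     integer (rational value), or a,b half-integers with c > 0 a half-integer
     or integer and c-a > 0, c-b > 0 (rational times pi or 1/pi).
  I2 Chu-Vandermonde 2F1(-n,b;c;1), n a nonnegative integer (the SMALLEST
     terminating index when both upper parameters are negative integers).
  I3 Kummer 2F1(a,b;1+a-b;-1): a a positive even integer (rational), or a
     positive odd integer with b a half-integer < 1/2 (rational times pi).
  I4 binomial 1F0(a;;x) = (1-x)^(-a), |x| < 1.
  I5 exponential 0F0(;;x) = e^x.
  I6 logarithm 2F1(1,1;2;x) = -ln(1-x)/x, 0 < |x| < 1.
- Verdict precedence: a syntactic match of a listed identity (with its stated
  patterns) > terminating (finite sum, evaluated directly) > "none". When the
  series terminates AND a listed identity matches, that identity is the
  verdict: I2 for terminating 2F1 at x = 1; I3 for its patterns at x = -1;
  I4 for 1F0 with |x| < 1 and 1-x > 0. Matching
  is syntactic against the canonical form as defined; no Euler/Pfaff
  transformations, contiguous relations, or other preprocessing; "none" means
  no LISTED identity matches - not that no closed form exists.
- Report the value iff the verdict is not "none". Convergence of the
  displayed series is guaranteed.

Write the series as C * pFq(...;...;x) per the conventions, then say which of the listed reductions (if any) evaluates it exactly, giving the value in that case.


At argument -1/3: a 2F2 with upper {-4, -1/3}, lower {-5/2, 4/5}, scaled by C = 3/2. Verdict: terminating - upper -4 stops the sum at k = 4; the 5 terms are added exactly. Exact value: 28340849/15707034.

The tell: x = (-1/3) and the lower running product (prefactor 3/2) is a rising factorial.
Term ratio: r(k) = (-1/3) * (k-4) (k-1/3) / [(k-5/2) (k+4/5) (k+1)] - rational in k. x = (-1/3); t_0 = 3/2; negate the roots.


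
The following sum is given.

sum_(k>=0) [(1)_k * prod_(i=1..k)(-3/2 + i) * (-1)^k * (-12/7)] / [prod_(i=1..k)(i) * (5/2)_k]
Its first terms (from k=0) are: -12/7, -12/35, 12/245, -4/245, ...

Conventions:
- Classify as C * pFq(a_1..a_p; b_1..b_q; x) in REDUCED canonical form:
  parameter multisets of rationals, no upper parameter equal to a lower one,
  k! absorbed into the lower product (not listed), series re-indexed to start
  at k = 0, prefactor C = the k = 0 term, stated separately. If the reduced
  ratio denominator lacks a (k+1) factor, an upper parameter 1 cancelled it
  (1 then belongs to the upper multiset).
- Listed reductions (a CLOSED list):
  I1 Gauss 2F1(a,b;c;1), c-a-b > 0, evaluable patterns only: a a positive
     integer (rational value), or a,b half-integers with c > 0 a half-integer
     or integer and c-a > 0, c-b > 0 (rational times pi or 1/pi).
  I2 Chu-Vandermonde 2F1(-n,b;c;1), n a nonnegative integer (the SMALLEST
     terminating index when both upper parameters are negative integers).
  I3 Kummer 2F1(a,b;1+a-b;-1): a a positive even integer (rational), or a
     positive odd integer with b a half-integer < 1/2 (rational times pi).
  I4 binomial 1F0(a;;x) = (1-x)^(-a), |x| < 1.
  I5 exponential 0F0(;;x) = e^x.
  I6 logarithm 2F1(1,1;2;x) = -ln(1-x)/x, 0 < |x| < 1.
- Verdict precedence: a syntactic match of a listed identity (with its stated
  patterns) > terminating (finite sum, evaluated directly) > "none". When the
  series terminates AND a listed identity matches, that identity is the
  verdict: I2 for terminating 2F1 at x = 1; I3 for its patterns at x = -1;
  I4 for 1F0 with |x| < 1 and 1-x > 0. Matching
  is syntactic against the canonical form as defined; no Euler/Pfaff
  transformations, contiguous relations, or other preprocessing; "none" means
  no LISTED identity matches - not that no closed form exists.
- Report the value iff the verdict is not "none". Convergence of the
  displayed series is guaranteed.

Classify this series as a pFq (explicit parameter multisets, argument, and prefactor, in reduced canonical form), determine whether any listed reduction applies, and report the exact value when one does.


The series (x = -1) is 2F1: upper {-1/2, 1}, lower {5/2}, prefactor -12/7. Verdict: Kummer (I3) fires (x = -1; c = 5/2 equals 1+a-b for upper {-1/2, 1}: listed pattern). Hence: (-9/14) * pi.

Key observation: from the first term -12/7: the running product (C = -12/7, x = -1) telescopes to a rising factorial.
Consecutive-term ratio: r(k) = (-1) * (k-1/2) (k+1) / [(k+5/2) (k+1)] - rational in k, leading ratio (-1); with t_0 = -12/7, classification follows.


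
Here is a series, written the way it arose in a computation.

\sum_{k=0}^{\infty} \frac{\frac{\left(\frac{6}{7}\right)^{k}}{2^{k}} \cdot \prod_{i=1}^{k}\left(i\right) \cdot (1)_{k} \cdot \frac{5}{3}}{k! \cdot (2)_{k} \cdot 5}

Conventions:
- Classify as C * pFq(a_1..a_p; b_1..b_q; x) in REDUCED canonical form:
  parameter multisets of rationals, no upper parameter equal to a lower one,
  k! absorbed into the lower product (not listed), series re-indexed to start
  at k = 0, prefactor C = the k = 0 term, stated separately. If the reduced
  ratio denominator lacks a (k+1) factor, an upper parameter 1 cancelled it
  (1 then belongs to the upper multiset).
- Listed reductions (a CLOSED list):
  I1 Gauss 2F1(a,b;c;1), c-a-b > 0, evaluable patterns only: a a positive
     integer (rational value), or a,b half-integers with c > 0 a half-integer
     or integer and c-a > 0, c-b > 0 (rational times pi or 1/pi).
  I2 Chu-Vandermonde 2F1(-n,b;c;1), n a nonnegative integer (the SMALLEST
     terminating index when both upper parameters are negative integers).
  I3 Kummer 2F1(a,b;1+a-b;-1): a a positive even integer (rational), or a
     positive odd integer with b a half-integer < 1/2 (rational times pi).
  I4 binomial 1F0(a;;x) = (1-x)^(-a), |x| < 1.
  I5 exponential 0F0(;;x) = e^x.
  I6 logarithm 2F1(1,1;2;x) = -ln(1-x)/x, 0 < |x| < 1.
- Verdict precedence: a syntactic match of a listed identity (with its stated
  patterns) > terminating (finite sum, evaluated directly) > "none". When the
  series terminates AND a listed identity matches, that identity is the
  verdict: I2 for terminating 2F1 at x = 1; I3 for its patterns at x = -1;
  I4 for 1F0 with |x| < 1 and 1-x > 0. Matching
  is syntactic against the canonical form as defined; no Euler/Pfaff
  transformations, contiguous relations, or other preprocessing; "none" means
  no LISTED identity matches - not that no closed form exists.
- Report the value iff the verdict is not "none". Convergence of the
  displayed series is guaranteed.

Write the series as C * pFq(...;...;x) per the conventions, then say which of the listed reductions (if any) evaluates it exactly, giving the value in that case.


Canonical form: C = \frac{1}{3} times 2F1 with upper {1, 1}, lower {2}, x = \frac{3}{7}. Verdict: this is logarithm (I6) (the logarithm: parameters (1,1;2), x = \frac{3}{7}). Exact value: \left(-\frac{7}{9}\right) \cdot \ln\left(\frac{4}{7}\right).

Key observation: t_0 being \frac{1}{3}, the constant factors (prefactor 1/3) combine into one prefactor.
Ratio: r(k) = \frac{3}{7} * (k+1) (k+1) / [(k+2) (k+1)] - poly over poly, x = \frac{3}{7} from leading terms; C = \frac{1}{3} at k = 0.


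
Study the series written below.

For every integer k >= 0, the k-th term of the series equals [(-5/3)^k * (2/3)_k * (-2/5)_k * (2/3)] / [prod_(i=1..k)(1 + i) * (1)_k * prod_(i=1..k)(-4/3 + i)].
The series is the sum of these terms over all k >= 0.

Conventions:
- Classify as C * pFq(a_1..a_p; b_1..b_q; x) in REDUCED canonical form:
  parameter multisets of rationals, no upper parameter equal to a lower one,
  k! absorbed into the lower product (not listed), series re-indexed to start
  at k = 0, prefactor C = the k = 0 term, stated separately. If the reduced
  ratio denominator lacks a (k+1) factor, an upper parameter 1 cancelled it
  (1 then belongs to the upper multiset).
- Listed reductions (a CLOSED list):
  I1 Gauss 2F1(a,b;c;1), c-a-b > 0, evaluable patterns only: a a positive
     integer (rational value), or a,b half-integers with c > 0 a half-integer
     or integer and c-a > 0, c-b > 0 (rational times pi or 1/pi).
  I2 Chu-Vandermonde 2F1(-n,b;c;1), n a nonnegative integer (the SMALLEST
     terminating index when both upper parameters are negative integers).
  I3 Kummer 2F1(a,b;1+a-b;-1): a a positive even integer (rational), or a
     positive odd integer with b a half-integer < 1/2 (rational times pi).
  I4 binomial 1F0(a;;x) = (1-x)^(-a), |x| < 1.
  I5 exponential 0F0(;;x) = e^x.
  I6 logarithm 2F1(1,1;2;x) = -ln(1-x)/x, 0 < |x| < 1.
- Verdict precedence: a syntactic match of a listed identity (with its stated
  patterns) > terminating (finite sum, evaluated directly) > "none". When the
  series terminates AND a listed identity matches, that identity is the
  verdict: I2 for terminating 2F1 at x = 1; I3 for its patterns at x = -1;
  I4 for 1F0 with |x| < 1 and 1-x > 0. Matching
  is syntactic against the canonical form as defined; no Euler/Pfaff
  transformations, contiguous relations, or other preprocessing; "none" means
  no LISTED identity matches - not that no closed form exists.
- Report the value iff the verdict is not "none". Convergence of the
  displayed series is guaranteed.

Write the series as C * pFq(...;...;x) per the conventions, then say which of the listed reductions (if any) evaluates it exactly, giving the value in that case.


Structural cue: t_0 = 2/3 here, and (1)_k (C = 2/3, x = -5/3) is k! itself.
Term ratio: r(k) = (-5/3) * (k-2/5) (k+2/3) / [(k-1/3) (k+2) (k+1)] - poly over poly, x = (-5/3) from leading terms; C = 2/3 at k = 0.

Reduced: x = -5/3, 2F2, upper = {-2/5, 2/3}, lower = {-1/3, 2}, C = 2/3. Verdict: none (x = -5/3): each listed identity misses the multisets {-2/5, 2/3} ; {-1/3, 2}.


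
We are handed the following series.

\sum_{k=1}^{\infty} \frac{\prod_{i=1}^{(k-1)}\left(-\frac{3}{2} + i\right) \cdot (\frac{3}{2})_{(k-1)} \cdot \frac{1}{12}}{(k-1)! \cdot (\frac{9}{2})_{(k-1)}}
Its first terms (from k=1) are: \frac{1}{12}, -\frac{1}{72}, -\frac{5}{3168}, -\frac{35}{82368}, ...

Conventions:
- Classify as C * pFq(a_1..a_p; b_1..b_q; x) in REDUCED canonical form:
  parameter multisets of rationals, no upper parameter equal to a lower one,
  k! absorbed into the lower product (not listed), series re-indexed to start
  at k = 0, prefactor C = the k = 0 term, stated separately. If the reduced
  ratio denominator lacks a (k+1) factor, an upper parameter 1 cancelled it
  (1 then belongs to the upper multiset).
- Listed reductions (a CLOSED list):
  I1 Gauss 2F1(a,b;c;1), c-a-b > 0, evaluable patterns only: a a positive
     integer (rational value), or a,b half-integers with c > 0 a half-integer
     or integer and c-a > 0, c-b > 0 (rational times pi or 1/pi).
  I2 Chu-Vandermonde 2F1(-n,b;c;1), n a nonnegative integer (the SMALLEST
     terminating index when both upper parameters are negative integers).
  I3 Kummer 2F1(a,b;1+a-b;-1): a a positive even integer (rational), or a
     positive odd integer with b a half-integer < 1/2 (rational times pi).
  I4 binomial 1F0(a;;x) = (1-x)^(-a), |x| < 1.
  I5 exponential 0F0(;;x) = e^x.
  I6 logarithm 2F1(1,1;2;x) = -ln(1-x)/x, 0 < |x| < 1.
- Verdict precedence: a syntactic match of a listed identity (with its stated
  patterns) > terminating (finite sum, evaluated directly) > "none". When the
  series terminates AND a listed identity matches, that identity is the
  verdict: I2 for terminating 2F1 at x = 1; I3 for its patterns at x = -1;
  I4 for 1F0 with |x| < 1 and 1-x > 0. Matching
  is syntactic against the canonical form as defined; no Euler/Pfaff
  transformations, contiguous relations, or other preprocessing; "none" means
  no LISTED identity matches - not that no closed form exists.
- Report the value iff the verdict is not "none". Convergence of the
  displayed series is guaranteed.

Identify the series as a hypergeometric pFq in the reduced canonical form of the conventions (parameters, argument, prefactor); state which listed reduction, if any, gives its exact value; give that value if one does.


The series (x = 1) is 2F1: upper {-\frac{1}{2}, \frac{3}{2}}, lower {\frac{9}{2}}, prefactor \frac{1}{12}. Verdict: this is the half-integer Gauss pattern (I1) (x = 1; upper {-\frac{1}{2}, \frac{3}{2}} half-integers, c = \frac{9}{2} in the evaluable pattern). Value: \frac{175}{8192} \cdot \pi.

Key step: t_0 being \frac{1}{12}, the running product (prefactor 1/12) telescopes to a rising factorial.
Ratio: r(k) = 1 * (k-\frac{1}{2}) (k+\frac{3}{2}) / [(k+\frac{9}{2}) (k+1)] - rational; roots negated = parameters, x = 1, C = \frac{1}{12}.


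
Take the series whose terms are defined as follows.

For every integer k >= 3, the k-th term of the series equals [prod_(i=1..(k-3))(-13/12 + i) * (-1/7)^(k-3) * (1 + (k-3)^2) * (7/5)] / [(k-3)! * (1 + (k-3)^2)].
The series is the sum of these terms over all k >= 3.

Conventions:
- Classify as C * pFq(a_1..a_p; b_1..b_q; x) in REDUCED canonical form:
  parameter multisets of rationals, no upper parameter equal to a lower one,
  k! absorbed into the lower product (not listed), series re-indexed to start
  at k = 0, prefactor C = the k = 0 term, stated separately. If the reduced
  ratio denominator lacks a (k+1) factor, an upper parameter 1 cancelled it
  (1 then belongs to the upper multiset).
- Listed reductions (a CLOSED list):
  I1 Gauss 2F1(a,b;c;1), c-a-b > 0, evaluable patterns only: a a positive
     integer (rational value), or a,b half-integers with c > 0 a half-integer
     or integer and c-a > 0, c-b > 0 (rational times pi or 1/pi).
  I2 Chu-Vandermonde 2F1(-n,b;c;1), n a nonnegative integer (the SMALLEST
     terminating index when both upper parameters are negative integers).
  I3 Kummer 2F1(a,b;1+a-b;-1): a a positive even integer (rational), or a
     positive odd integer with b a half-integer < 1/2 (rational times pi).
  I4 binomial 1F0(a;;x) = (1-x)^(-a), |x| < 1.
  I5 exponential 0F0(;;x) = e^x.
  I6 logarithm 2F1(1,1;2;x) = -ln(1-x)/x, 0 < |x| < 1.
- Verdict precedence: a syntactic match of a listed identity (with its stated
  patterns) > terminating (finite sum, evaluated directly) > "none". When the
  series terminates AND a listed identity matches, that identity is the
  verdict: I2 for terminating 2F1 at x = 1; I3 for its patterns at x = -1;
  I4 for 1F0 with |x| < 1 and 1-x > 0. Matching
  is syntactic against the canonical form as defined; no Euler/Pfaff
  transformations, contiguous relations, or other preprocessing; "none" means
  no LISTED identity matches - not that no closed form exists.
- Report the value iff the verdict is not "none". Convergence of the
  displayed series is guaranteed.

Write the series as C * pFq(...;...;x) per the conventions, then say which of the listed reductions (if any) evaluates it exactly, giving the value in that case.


This is 7/5 * 1F0(-1/12; -; -1/7) in reduced canonical form. Verdict at x = -1/7: the I4 binomial reduction matches (the 1F0 binomial series: exponent 1/12, x = -1/7). Value: (7/5) * (8/7)^(1/12).

Key step: with t_0 = 7/5, the factor k^2 + 1 cancels (top and bottom), leaving prefactor 7/5.
Ratio: r(k) = (-1/7) * (k-1/12) / [(k+1)] - rational in k, leading ratio (-1/7); with t_0 = 7/5, classification follows.


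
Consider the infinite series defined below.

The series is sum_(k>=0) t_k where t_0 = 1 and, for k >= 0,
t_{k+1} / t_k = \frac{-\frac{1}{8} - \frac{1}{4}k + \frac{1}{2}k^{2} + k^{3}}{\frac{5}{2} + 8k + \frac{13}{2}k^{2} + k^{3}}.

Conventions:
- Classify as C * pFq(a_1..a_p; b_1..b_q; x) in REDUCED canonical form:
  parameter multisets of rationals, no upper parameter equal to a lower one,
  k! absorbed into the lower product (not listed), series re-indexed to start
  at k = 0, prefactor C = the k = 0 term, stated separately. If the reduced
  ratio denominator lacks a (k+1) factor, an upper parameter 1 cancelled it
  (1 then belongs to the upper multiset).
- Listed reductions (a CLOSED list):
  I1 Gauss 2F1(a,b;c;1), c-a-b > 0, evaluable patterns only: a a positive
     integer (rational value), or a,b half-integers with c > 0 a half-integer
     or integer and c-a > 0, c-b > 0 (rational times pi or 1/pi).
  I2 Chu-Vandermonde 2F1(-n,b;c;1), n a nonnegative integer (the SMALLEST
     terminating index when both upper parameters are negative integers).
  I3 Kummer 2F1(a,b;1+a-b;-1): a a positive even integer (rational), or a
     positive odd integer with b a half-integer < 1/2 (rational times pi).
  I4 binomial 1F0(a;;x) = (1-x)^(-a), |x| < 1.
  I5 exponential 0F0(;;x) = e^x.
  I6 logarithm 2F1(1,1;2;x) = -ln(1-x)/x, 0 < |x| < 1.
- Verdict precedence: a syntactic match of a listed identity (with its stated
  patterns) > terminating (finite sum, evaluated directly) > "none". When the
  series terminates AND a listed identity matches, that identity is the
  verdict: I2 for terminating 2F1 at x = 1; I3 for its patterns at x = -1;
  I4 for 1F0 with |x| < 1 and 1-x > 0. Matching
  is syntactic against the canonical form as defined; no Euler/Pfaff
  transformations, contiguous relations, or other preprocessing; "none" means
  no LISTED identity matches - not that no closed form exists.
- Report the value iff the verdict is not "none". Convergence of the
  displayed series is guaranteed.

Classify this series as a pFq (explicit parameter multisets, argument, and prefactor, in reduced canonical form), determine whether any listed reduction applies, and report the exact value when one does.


At argument 1: a 2F1 with upper {-\frac{1}{2}, \frac{1}{2}}, lower {5}, scaled by C = 1. Verdict: this is Gauss's theorem I1 (half-integer case) (x = 1; upper {-\frac{1}{2}, \frac{1}{2}} half-integers, c = 5 in the evaluable pattern). Its exact value is \frac{32768}{11025} / \pi.

First insight: x = 1 and the ratio is unreduced: k + 1/2 divides both sides (C = 1).
Term ratio: r(k) = 1 * (k-\frac{1}{2}) (k+\frac{1}{2}) / [(k+5) (k+1)] ; factor over Q: parameters, x = 1, and C = 1.


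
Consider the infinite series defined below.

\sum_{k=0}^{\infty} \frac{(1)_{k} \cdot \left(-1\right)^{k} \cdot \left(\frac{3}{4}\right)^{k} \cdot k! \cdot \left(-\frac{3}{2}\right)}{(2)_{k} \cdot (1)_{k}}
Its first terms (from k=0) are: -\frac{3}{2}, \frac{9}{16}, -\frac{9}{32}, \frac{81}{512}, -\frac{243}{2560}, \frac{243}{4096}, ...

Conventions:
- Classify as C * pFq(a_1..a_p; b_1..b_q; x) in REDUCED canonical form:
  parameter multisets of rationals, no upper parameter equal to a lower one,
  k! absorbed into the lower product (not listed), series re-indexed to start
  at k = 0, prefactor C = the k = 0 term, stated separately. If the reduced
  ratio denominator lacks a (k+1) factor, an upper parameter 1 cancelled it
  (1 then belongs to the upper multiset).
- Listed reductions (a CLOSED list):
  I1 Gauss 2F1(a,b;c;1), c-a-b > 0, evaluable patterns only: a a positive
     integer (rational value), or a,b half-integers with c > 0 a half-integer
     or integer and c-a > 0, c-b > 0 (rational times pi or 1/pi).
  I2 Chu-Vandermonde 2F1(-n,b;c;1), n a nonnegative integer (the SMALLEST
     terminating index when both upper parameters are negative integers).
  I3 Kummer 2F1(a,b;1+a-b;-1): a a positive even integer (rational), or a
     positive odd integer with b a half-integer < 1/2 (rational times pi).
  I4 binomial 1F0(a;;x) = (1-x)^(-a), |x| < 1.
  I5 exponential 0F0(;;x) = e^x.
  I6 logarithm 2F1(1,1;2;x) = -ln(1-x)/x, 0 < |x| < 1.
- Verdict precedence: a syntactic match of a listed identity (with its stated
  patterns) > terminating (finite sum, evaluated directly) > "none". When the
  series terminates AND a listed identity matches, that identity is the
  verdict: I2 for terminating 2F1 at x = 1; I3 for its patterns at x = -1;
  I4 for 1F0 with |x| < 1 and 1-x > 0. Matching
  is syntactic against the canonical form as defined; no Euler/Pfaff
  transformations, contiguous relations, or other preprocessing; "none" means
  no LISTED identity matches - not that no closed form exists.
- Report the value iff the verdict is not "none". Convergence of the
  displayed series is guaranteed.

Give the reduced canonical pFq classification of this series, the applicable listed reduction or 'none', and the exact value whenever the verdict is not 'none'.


Canonical form: C = -\frac{3}{2} times 2F1 with upper {1, 1}, lower {2}, x = -\frac{3}{4}. Verdict at x = -\frac{3}{4}: the logarithmic series (I6) matches (the logarithm: parameters (1,1;2), x = -\frac{3}{4}). Value: \left(-2\right) \cdot \ln\left(\frac{7}{4}\right).

Key step: with t_0 = -\frac{3}{2}, the (-1)^k factor (C = -3/2) folds into the argument's sign.
Term ratio: r(k) = -\frac{3}{4} * (k+1) (k+1) / [(k+2) (k+1)] - rational; roots negated = parameters, x = -\frac{3}{4}, C = -\frac{3}{2}.


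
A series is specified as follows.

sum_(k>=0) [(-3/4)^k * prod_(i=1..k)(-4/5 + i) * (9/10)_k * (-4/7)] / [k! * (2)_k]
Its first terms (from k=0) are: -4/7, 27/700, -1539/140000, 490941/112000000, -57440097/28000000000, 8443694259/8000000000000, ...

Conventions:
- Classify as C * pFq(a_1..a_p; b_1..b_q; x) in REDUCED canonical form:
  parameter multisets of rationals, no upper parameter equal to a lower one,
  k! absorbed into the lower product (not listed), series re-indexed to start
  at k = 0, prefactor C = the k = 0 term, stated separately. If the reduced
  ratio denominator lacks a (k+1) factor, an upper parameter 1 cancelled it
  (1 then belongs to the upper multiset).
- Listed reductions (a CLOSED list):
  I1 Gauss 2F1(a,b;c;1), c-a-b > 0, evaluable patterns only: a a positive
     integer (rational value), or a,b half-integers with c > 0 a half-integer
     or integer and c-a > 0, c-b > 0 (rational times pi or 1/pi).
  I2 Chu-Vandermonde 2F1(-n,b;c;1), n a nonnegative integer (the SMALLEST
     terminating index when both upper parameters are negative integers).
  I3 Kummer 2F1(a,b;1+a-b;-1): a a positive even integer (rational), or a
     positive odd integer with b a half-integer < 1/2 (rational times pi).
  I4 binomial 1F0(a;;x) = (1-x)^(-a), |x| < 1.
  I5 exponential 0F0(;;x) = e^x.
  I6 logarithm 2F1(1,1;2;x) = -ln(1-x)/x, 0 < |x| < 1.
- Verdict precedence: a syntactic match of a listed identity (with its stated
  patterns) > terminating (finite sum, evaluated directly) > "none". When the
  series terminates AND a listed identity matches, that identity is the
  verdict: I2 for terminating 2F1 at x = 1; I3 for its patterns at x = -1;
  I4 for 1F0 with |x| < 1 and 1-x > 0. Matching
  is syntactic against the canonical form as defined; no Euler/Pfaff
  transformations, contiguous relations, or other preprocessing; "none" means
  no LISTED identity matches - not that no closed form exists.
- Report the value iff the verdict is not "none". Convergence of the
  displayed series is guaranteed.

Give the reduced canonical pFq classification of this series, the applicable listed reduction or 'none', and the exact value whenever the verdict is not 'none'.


Canonical form: C = -4/7 times 2F1 with upper {1/5, 9/10}, lower {2}, x = -3/4. Verdict: none - this 2F1 at x = -3/4 matches no listed pattern, and upper {1/5, 9/10} holds no stopper.

First insight: x = (-3/4) and the running product (C = -4/7) telescopes to a rising factorial.
Step ratio: r(k) = (-3/4) * (k+1/5) (k+9/10) / [(k+2) (k+1)] ; factor over Q: parameters, x = (-3/4), and C = -4/7.


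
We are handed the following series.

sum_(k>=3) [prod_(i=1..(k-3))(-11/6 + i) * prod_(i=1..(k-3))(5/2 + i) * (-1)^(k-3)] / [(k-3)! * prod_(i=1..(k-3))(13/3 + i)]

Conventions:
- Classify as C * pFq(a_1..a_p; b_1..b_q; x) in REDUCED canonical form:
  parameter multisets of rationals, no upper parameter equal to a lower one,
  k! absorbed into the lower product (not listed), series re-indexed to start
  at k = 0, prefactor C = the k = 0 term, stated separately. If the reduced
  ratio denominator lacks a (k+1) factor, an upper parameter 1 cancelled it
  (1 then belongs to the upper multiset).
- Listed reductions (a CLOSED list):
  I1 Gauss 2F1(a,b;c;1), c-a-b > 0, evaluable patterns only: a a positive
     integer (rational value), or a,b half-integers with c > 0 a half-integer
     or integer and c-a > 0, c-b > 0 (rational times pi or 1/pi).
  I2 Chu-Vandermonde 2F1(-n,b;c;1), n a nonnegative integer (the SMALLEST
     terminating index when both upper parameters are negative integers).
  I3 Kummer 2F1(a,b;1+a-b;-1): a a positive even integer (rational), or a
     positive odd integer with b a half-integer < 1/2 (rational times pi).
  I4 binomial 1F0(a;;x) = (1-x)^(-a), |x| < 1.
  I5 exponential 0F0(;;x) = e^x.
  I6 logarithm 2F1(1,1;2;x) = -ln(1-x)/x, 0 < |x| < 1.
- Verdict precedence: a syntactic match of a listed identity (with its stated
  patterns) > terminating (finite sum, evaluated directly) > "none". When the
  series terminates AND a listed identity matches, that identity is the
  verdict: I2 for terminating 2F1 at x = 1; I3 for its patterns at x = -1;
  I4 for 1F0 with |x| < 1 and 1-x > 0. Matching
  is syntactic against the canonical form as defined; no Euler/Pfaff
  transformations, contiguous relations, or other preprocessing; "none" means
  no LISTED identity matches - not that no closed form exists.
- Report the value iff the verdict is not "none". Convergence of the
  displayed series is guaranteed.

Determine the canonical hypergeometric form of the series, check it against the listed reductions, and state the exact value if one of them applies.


The series (x = -1) is 2F1: upper {-5/6, 7/2}, lower {16/3}, prefactor 1. Verdict: no listed reduction: x = -1 and upper {-5/6, 7/2} fail every I1-I6 pattern.

The tell: with t_0 = 1, the lower running product (prefactor 1) is a rising factorial.
Consecutive-term ratio: r(k) = (-1) * (k-5/6) (k+7/2) / [(k+16/3) (k+1)] ; factor over Q: parameters, x = (-1), and C = 1.


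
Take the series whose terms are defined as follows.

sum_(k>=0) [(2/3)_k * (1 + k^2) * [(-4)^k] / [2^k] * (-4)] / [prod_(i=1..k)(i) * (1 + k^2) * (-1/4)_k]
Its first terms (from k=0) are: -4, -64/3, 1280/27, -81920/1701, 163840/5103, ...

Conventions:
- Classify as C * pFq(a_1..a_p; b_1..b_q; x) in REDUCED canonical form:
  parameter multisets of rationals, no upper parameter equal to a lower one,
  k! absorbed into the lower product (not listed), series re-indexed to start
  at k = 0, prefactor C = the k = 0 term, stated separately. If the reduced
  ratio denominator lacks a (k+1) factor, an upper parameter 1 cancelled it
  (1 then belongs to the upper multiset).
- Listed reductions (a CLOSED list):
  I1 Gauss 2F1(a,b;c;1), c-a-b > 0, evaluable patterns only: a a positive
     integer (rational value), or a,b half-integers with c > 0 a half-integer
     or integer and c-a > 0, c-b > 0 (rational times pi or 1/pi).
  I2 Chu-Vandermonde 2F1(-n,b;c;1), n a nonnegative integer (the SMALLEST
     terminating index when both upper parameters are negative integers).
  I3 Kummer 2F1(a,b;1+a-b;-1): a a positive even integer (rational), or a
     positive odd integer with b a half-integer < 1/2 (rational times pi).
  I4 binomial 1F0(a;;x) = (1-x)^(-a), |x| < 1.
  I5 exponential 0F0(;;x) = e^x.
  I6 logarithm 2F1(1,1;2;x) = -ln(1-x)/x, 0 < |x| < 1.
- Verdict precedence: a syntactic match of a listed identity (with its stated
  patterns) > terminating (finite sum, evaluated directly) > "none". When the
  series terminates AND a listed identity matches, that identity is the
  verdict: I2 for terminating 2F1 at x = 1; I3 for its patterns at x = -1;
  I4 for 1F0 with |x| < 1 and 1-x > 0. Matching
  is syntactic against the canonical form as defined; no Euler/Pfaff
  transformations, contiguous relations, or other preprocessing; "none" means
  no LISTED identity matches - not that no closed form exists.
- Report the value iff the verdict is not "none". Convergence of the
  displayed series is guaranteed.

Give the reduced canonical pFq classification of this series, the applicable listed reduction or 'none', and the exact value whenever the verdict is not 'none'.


Classification (C = -4): 1F1 with upper {2/3}, lower {-1/4}, argument x = -2. Verdict: no listed reduction: x = -2 and upper {2/3} fail every I1-I6 pattern.

Key step: t_0 = -4 here, and the two k-th powers (C = -4, x = -2) combine into one argument.
Term ratio: r(k) = (-2) * (k+2/3) / [(k-1/4) (k+1)] - rational; roots negated = parameters, x = (-2), C = -4.


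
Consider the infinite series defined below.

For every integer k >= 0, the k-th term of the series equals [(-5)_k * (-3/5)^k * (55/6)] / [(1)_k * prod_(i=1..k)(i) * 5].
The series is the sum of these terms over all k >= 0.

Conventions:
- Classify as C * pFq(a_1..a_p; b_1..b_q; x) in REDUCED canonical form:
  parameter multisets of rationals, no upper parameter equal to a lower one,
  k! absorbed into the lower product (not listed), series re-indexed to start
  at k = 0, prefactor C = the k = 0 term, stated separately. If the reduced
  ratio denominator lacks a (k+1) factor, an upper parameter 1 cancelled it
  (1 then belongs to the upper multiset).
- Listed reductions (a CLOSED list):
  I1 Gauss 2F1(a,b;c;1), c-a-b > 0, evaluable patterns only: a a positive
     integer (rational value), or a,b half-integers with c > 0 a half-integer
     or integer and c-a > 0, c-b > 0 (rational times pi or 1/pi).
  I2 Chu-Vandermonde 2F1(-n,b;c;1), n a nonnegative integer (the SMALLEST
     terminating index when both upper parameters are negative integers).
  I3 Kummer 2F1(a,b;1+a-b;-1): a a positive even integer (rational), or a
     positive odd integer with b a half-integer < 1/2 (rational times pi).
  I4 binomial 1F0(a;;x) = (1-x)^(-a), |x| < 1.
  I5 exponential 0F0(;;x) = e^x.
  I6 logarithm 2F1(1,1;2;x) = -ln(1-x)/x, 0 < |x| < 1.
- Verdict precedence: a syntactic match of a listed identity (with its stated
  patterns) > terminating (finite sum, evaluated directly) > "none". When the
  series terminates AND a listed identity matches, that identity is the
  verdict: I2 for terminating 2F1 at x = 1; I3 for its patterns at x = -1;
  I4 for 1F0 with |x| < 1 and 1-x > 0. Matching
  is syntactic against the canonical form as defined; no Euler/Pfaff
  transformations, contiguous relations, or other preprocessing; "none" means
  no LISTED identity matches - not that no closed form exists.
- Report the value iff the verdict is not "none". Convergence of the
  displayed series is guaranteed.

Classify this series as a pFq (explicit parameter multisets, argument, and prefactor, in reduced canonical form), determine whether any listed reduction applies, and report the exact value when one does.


With C = 11/6: the canonical form is 1F1(-5; 1; -3/5). Verdict: terminating. (-5)_k vanishes past k = 5, leaving a 6-term sum, computed directly. Value: 531751/46875.

Key observation: t_0 being 11/6, (1)_k (C = 11/6, x = -3/5) is k! itself.
Term ratio: r(k) = (-3/5) * (k-5) / [(k+1) (k+1)] - rational in k. x = (-3/5); t_0 = 11/6; negate the roots.


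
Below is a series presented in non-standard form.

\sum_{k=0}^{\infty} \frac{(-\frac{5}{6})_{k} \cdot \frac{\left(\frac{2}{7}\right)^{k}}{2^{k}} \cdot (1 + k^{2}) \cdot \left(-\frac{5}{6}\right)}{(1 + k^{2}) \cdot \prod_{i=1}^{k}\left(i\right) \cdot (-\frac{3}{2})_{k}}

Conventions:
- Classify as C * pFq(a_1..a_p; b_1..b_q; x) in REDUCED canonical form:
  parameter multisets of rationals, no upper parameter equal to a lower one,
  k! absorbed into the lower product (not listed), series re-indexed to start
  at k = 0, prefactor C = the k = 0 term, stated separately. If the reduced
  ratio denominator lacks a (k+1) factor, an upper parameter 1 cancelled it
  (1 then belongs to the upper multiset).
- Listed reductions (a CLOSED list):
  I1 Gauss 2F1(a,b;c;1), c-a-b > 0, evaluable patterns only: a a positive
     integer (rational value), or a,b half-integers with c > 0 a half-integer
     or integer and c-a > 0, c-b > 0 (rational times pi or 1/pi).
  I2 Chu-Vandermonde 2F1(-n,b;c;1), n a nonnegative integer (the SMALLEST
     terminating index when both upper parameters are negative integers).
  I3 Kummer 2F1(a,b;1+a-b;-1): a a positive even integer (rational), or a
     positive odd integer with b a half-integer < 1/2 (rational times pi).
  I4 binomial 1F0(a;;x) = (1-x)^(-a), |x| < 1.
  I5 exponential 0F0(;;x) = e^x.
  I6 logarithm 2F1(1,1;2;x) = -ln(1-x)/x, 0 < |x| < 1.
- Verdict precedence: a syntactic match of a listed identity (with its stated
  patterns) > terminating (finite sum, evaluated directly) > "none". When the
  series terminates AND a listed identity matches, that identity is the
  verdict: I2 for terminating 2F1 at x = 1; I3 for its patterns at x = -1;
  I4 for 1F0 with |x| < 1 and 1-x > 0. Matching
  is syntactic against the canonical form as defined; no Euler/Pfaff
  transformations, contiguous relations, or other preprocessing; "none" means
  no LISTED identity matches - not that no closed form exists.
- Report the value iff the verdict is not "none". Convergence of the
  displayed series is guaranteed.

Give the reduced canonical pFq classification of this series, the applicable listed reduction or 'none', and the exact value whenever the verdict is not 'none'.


Key step: from the first term -\frac{5}{6}: the product of the first k integers (C = -5/6) is k!.
Ratio: r(k) = \frac{1}{7} * (k-\frac{5}{6}) / [(k-\frac{3}{2}) (k+1)] - rational in k, leading ratio \frac{1}{7}; with t_0 = -\frac{5}{6}, classification follows.

With C = -\frac{5}{6}: the canonical form is 1F1(-\frac{5}{6}; -\frac{3}{2}; \frac{1}{7}). Verdict: no listed reduction: x = \frac{1}{7} and upper {-\frac{5}{6}} fail every I1-I6 pattern.


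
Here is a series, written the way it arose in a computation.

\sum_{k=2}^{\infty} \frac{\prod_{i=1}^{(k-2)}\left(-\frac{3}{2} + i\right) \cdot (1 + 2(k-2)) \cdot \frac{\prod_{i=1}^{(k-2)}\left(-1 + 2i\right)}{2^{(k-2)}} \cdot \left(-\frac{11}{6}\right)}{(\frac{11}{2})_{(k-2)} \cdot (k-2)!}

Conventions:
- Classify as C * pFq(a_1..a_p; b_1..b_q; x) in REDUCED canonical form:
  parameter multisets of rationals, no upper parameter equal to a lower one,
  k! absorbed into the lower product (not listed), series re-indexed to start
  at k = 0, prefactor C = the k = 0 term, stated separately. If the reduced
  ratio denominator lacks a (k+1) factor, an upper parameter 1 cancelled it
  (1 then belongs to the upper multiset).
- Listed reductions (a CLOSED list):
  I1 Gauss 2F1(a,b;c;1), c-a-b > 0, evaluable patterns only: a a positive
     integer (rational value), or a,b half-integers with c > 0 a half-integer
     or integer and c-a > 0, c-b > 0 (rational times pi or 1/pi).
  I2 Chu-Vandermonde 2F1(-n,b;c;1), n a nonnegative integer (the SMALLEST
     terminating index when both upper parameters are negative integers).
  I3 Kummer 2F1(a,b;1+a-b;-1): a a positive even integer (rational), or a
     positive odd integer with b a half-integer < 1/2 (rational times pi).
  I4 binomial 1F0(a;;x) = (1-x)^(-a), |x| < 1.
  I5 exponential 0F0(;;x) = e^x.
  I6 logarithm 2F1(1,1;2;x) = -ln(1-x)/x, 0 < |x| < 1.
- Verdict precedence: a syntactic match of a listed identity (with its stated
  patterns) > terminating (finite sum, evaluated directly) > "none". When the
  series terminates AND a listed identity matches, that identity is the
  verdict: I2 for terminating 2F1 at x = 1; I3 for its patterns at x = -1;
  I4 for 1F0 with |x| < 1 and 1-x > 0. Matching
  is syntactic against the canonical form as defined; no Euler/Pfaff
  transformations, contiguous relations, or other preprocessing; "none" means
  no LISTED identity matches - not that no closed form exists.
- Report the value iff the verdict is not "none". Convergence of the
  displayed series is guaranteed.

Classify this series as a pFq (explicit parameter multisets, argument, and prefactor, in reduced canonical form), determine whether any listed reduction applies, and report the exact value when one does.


The tell: t_0 = -\frac{11}{6} here, and the running product (C = -11/6) telescopes to a rising factorial.
Term ratio: r(k) = 1 * (k-\frac{1}{2}) (k+\frac{3}{2}) / [(k+\frac{11}{2}) (k+1)] ; factor over Q: parameters, x = 1, and C = -\frac{11}{6}.

x = 1 here; the reduced form reads 2F1, upper {-\frac{1}{2}, \frac{3}{2}}, lower {\frac{11}{2}}, C = -\frac{11}{6}. Verdict at x = 1: Gauss's theorem I1 (half-integer case) matches (x = 1; upper {-\frac{1}{2}, \frac{3}{2}} half-integers, c = \frac{11}{2} in the evaluable pattern). Hence: \left(-\frac{8085}{16384}\right) \cdot \pi.


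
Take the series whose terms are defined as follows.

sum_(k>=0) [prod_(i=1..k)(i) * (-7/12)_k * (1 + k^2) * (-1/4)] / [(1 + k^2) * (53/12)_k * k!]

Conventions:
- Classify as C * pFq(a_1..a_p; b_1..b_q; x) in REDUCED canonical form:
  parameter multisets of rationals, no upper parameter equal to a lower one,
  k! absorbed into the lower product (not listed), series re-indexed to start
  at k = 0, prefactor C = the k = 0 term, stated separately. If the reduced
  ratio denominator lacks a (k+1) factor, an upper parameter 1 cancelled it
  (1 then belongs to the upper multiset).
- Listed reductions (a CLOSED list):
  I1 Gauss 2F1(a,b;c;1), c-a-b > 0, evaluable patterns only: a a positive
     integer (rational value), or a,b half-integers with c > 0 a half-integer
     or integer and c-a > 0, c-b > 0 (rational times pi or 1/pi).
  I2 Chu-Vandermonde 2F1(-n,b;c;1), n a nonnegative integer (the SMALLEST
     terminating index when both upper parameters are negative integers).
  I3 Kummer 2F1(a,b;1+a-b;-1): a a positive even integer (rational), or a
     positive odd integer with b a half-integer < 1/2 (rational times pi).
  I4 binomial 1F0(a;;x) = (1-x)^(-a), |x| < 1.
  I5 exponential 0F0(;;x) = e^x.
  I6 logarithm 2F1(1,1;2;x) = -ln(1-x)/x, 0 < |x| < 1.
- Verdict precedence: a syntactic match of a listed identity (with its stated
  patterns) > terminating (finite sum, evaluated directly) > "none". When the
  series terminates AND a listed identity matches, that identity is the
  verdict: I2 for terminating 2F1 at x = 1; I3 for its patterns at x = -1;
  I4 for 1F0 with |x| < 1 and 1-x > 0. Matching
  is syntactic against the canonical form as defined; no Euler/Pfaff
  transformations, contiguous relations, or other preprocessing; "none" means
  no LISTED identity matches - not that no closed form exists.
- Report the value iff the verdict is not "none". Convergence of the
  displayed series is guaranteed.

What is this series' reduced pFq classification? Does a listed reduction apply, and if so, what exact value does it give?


Reduced: x = 1, 2F1, upper = {-7/12, 1}, lower = {53/12}, C = -1/4. Verdict: this is Gauss (I1, integer-parameter pattern) (x = 1: the Gamma ratio telescopes since c-a-b = 4 > 0 and a = 1 in Z>0). Its exact value is -41/192.

Key observation: t_0 = -1/4 here, and the running product (C = -1/4, x = 1) telescopes to a rising factorial.
Adjacent-term ratio: r(k) = 1 * (k-7/12) (k+1) / [(k+53/12) (k+1)] - poly over poly, x = 1 from leading terms; C = -1/4 at k = 0.
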